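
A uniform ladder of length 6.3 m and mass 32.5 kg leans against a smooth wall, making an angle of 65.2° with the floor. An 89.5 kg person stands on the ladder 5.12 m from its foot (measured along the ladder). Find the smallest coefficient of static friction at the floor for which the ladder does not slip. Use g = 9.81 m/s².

Sum moments about the foot of the ladder (the floor normal and friction both act there and drop out).
Ladder weight 32.5×9.81 = 318.8 N acts at 3.15 m along the ladder; its horizontal arm is 3.15·cos65.2° = 1.321 m → τ = 421.1 N·m clockwise.
Person: 89.5×9.81 = 878 N at 5.12 m → arm 2.148 m → τ = 1886 N·m clockwise.
Wall normal N acts horizontally at the top; its moment arm is the height L sinθ = 6.3·sin65.2° = 5.719 m, counterclockwise.
For rotational equilibrium, N × 5.719 = 2307, so N = 403.4 N.
ΣFx = 0 ⇒ f = N_wall = 403.4 N. ΣFy = 0 ⇒ N_floor = 1197 N.
μ_min = f / N_floor = 403.4 / 1197 = 0.337.

μ_min ≈ 0.337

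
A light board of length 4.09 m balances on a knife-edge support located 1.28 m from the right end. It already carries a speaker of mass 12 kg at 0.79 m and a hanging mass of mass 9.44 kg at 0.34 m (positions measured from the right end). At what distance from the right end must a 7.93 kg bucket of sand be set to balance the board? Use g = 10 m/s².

x ≈ 3.14 m from the right end

Taking torques about the knife-edge support (at 1.28 m from the right end):
Speaker: 12 × 10 = 120 N down at 0.79 m → arm 0.49 m, τ = 120 × 0.49 = 58.8 N·m clockwise.
Hanging mass: 9.44 × 10 = 94.4 N down at 0.34 m → arm 0.94 m, τ = 94.4 × 0.94 = 88.74 N·m clockwise.
Net moment of existing loads = 147.5 N·m clockwise.
The bucket of sand weighs 7.93 × 10 = 79.3 N and must supply an equal counterclockwise moment, so its lever arm about the knife-edge support is 147.5 / 79.3 = 1.86 m.
That puts it at 1.28 + 1.86 = 3.14 m from the right end.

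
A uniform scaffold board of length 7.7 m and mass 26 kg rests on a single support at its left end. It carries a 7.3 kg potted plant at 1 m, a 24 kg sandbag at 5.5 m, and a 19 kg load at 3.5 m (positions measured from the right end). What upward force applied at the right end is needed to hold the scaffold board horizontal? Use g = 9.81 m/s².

Choose the left end as the axis so the unknown pivot reaction has zero arm there.
Beam weight: 26 × 9.81 = 255.1 N down at 3.85 m → arm 3.85 m, τ = 255.1 × 3.85 = 982.1 N·m clockwise.
Potted plant: 7.3 × 9.81 = 71.61 N down at 1 m → arm 6.7 m, τ = 71.61 × 6.7 = 479.8 N·m clockwise.
Sandbag: 24 × 9.81 = 235.4 N down at 5.5 m → arm 2.2 m, τ = 235.4 × 2.2 = 517.9 N·m clockwise.
Load: 19 × 9.81 = 186.4 N down at 3.5 m → arm 4.2 m, τ = 186.4 × 4.2 = 782.9 N·m clockwise.
Net moment of the loads = 2763 N·m clockwise.
The upward force F acts at the right end, arm 7.7 m, giving F × 7.7 counterclockwise.
Στ = 0 ⇒ F × 7.7 = 2763 ⇒ F = 2763 / 7.7 = 359 N.

F ≈ 359 N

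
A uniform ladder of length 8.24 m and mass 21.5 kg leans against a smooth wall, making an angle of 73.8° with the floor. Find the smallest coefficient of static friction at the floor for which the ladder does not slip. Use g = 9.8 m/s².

Choose the foot of the ladder as the axis so the floor normal and friction both act there and drop out.
Ladder weight 21.5×9.8 = 210.7 N acts at 4.12 m along the ladder; its horizontal arm is 4.12·cos73.8° = 1.149 m → τ = 242.1 N·m clockwise.
Wall normal N acts horizontally at the top; its moment arm is the height L sinθ = 8.24·sin73.8° = 7.913 m, counterclockwise.
For rotational equilibrium, N × 7.913 = 242.1, so N = 30.6 N.
ΣFx = 0 ⇒ f = N_wall = 30.6 N. ΣFy = 0 ⇒ N_floor = 210.7 N.
μ_min = f / N_floor = 30.6 / 210.7 = 0.145.

μ_min ≈ 0.145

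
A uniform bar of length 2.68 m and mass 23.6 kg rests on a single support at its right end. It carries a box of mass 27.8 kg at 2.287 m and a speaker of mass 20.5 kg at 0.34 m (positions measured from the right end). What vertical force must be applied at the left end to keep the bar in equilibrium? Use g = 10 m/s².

F ≈ 381 N

Taking torques about the right end:
Beam weight: 23.6 × 10 = 236 N down at 1.34 m → arm 1.34 m, τ = 236 × 1.34 = 316.2 N·m counterclockwise.
Box: 27.8 × 10 = 278 N down at 2.287 m → arm 2.287 m, τ = 278 × 2.287 = 635.8 N·m counterclockwise.
Speaker: 20.5 × 10 = 205 N down at 0.34 m → arm 0.34 m, τ = 205 × 0.34 = 69.7 N·m counterclockwise.
Net moment of the loads = 1022 N·m counterclockwise.
The upward force F acts at the left end, arm 2.68 m, giving F × 2.68 clockwise.
Setting net torque to zero: F × 2.68 = 1022 → F = 1022 / 2.68 = 381 N.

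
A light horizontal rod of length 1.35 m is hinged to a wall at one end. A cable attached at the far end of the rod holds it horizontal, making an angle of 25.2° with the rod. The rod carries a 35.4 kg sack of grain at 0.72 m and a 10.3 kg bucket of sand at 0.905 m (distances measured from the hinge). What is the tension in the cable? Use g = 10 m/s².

Choose the hinge as the axis so the unknown hinge reaction has zero arm there.
Sack of grain: 35.4 × 10 = 354 N down at 0.72 m → arm 0.72 m, τ = 354 × 0.72 = 254.9 N·m clockwise.
Bucket of sand: 10.3 × 10 = 103 N down at 0.905 m → arm 0.905 m, τ = 103 × 0.905 = 93.22 N·m clockwise.
Total clockwise load moment = 348.1 N·m.
The cable tension T acts at 1.35 m; only its component perpendicular to the rod, T sinθ, produces torque. sin 25.2° = 0.4258.
Balancing moments: T × 1.35 × 0.4258 = 348.1, giving T = 348.1 / 0.5748 = 606 N.

T ≈ 606 N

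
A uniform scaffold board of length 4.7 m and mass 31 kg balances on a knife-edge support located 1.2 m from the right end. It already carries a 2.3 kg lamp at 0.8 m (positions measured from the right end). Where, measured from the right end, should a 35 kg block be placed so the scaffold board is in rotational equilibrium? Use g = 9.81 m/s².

Sum moments about the knife-edge support (at 1.2 m from the right end) (the support reaction has zero arm there).
Beam weight: 31 × 9.81 = 304.1 N down at 2.35 m → arm 1.15 m, τ = 304.1 × 1.15 = 349.7 N·m counterclockwise.
Lamp: 2.3 × 9.81 = 22.56 N down at 0.8 m → arm 0.4 m, τ = 22.56 × 0.4 = 9.024 N·m clockwise.
Net moment of existing loads = 340.7 N·m counterclockwise.
The block weighs 35 × 9.81 = 343.4 N and must supply an equal clockwise moment, so its lever arm about the knife-edge support is 340.7 / 343.4 = 0.992 m.
That puts it at 1.2 − 0.992 = 0.208 m from the right end.

x ≈ 0.208 m from the right end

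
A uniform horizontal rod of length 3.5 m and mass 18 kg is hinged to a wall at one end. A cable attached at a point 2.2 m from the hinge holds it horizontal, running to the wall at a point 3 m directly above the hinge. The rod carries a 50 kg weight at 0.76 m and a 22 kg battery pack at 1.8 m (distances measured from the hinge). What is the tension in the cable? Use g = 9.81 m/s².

Take moments about the hinge.
Beam weight: 18 × 9.81 = 176.6 N down at 1.75 m → arm 1.75 m, τ = 176.6 × 1.75 = 309.1 N·m clockwise.
Weight: 50 × 9.81 = 490.5 N down at 0.76 m → arm 0.76 m, τ = 490.5 × 0.76 = 372.8 N·m clockwise.
Battery pack: 22 × 9.81 = 215.8 N down at 1.8 m → arm 1.8 m, τ = 215.8 × 1.8 = 388.4 N·m clockwise.
Total clockwise load moment = 1070 N·m.
The cable tension T acts at 2.2 m; only its component perpendicular to the rod, T sinθ, produces torque. sinθ = h/√(h²+d²) = 3/√(3²+2.2²) = 0.8064.
Στ = 0 ⇒ T × 2.2 × 0.8064 = 1070 ⇒ T = 1070 / 1.774 = 603 N.

T ≈ 603 N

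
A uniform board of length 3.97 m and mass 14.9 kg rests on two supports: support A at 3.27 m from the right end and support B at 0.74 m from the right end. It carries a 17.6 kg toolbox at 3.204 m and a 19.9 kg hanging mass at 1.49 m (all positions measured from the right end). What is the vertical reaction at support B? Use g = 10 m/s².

R_B ≈ 220 N

Take moments about support A.
Beam weight: 14.9 × 10 = 149 N down at 1.985 m → arm 1.285 m, τ = 149 × 1.285 = 191.5 N·m clockwise.
Toolbox: 17.6 × 10 = 176 N down at 3.204 m → arm 0.066 m, τ = 176 × 0.066 = 11.62 N·m clockwise.
Hanging mass: 19.9 × 10 = 199 N down at 1.49 m → arm 1.78 m, τ = 199 × 1.78 = 354.2 N·m clockwise.
Net load moment about support A = 557.3 N·m clockwise.
Reaction R at support B is upward at 0.74 m, arm 2.53 m → moment R × 2.53 counterclockwise.
Setting net torque to zero: R × 2.53 = 557.3 → R = 220 N.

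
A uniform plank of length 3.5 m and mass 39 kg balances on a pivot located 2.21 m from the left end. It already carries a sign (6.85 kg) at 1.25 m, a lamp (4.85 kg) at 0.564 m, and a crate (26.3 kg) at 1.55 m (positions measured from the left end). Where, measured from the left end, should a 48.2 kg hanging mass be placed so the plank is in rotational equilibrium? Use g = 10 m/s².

x ≈ 3.24 m from the left end

Sum moments about the pivot (at 2.21 m from the left end) (the support reaction has zero arm there).
Beam weight: 39 × 10 = 390 N down at 1.75 m → arm 0.46 m, τ = 390 × 0.46 = 179.4 N·m counterclockwise.
Sign: 6.85 × 10 = 68.5 N down at 1.25 m → arm 0.96 m, τ = 68.5 × 0.96 = 65.76 N·m counterclockwise.
Lamp: 4.85 × 10 = 48.5 N down at 0.564 m → arm 1.646 m, τ = 48.5 × 1.646 = 79.83 N·m counterclockwise.
Crate: 26.3 × 10 = 263 N down at 1.55 m → arm 0.66 m, τ = 263 × 0.66 = 173.6 N·m counterclockwise.
Net moment of existing loads = 498.6 N·m counterclockwise.
The hanging mass weighs 48.2 × 10 = 482 N and must supply an equal clockwise moment, so its lever arm about the pivot is 498.6 / 482 = 1.03 m.
That puts it at 2.21 + 1.03 = 3.24 m from the left end.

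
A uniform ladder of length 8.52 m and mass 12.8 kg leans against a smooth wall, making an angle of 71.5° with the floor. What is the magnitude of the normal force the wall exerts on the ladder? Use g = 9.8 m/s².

Taking torques about the foot of the ladder:
Ladder weight 12.8×9.8 = 125.4 N acts at 4.26 m along the ladder; its horizontal arm is 4.26·cos71.5° = 1.352 m → τ = 169.5 N·m clockwise.
Wall normal N acts horizontally at the top; its moment arm is the height L sinθ = 8.52·sin71.5° = 8.08 m, counterclockwise.
Balancing moments: N × 8.08 = 169.5, giving N = 21 N.

N_wall ≈ 21 N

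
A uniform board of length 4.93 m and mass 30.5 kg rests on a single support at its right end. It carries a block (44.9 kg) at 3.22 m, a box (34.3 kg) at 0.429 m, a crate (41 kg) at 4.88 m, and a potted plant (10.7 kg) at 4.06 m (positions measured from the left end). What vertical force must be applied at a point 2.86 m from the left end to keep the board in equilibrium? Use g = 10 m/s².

Choose the right end as the axis so the unknown pivot reaction has zero arm there.
Beam weight: 30.5 × 10 = 305 N down at 2.465 m → arm 2.465 m, τ = 305 × 2.465 = 751.8 N·m counterclockwise.
Block: 44.9 × 10 = 449 N down at 3.22 m → arm 1.71 m, τ = 449 × 1.71 = 767.8 N·m counterclockwise.
Box: 34.3 × 10 = 343 N down at 0.429 m → arm 4.501 m, τ = 343 × 4.501 = 1544 N·m counterclockwise.
Crate: 41 × 10 = 410 N down at 4.88 m → arm 0.05 m, τ = 410 × 0.05 = 20.5 N·m counterclockwise.
Potted plant: 10.7 × 10 = 107 N down at 4.06 m → arm 0.87 m, τ = 107 × 0.87 = 93.09 N·m counterclockwise.
Net moment of the loads = 3177 N·m counterclockwise.
The upward force F acts at a point 2.86 m from the left end, arm 2.07 m, giving F × 2.07 clockwise.
Balancing moments: F × 2.07 = 3177, giving F = 3177 / 2.07 = 1530 N.

F ≈ 1530 N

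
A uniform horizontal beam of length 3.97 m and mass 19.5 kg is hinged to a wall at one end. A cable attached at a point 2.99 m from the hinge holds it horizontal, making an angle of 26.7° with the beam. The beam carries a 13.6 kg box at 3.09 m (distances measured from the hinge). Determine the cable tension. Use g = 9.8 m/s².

T ≈ 589 N

Sum moments about the hinge (the unknown hinge reaction has zero arm there).
Beam weight: 19.5 × 9.8 = 191.1 N down at 1.985 m → arm 1.985 m, τ = 191.1 × 1.985 = 379.3 N·m clockwise.
Box: 13.6 × 9.8 = 133.3 N down at 3.09 m → arm 3.09 m, τ = 133.3 × 3.09 = 411.9 N·m clockwise.
Total clockwise load moment = 791.2 N·m.
The cable tension T acts at 2.99 m; only its component perpendicular to the beam, T sinθ, produces torque. sin 26.7° = 0.4493.
Balancing moments: T × 2.99 × 0.4493 = 791.2, giving T = 791.2 / 1.343 = 589 N.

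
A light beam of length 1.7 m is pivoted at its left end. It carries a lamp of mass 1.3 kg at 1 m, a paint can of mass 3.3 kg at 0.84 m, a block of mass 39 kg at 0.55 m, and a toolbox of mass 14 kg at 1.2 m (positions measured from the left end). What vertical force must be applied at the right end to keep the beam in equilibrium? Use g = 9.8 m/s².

F ≈ 244 N

Taking torques about the left end:
Lamp: 1.3 × 9.8 = 12.74 N down at 1 m → arm 1 m, τ = 12.74 × 1 = 12.74 N·m clockwise.
Paint can: 3.3 × 9.8 = 32.34 N down at 0.84 m → arm 0.84 m, τ = 32.34 × 0.84 = 27.17 N·m clockwise.
Block: 39 × 9.8 = 382.2 N down at 0.55 m → arm 0.55 m, τ = 382.2 × 0.55 = 210.2 N·m clockwise.
Toolbox: 14 × 9.8 = 137.2 N down at 1.2 m → arm 1.2 m, τ = 137.2 × 1.2 = 164.6 N·m clockwise.
Net moment of the loads = 414.7 N·m clockwise.
The upward force F acts at the right end, arm 1.7 m, giving F × 1.7 counterclockwise.
Balancing moments: F × 1.7 = 414.7, giving F = 414.7 / 1.7 = 244 N.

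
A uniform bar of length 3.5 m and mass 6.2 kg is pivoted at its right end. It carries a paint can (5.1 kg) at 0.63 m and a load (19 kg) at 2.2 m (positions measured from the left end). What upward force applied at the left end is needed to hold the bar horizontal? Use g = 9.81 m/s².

F ≈ 141 N

Sum moments about the right end (the unknown pivot reaction has zero arm there).
Beam weight: 6.2 × 9.81 = 60.82 N down at 1.75 m → arm 1.75 m, τ = 60.82 × 1.75 = 106.4 N·m counterclockwise.
Paint can: 5.1 × 9.81 = 50.03 N down at 0.63 m → arm 2.87 m, τ = 50.03 × 2.87 = 143.6 N·m counterclockwise.
Load: 19 × 9.81 = 186.4 N down at 2.2 m → arm 1.3 m, τ = 186.4 × 1.3 = 242.3 N·m counterclockwise.
Net moment of the loads = 492.3 N·m counterclockwise.
The upward force F acts at the left end, arm 3.5 m, giving F × 3.5 clockwise.
Setting net torque to zero: F × 3.5 = 492.3 → F = 492.3 / 3.5 = 141 N.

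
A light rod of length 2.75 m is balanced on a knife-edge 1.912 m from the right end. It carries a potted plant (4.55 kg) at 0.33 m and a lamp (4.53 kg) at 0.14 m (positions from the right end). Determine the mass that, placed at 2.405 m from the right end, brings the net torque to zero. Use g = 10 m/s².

About the knife-edge (at 1.912 m from the right end):
Potted plant: 4.55 × 10 = 45.5 N down at 0.33 m → arm 1.582 m, τ = 45.5 × 1.582 = 71.98 N·m clockwise.
Lamp: 4.53 × 10 = 45.3 N down at 0.14 m → arm 1.772 m, τ = 45.3 × 1.772 = 80.27 N·m clockwise.
Net moment of known loads = 152.2 N·m clockwise.
An unknown mass m at 2.405 m has arm 0.493 m; its moment is m·g·0.493 counterclockwise.
Setting net torque to zero: m × 10 × 0.493 = 152.2 → m = 152.2 / (10 × 0.493) = 30.9 kg.

m ≈ 30.9 kg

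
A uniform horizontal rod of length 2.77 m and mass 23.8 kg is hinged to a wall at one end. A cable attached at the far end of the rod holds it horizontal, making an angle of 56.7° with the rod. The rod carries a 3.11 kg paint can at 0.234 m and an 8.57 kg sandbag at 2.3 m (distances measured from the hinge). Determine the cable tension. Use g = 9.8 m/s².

Sum moments about the hinge (the unknown hinge reaction has zero arm there).
Beam weight: 23.8 × 9.8 = 233.2 N down at 1.385 m → arm 1.385 m, τ = 233.2 × 1.385 = 323 N·m clockwise.
Paint can: 3.11 × 9.8 = 30.48 N down at 0.234 m → arm 0.234 m, τ = 30.48 × 0.234 = 7.132 N·m clockwise.
Sandbag: 8.57 × 9.8 = 83.99 N down at 2.3 m → arm 2.3 m, τ = 83.99 × 2.3 = 193.2 N·m clockwise.
Total clockwise load moment = 523.3 N·m.
The cable tension T acts at 2.77 m; only its component perpendicular to the rod, T sinθ, produces torque. sin 56.7° = 0.8358.
For rotational equilibrium, T × 2.77 × 0.8358 = 523.3, so T = 523.3 / 2.315 = 226 N.

T ≈ 226 N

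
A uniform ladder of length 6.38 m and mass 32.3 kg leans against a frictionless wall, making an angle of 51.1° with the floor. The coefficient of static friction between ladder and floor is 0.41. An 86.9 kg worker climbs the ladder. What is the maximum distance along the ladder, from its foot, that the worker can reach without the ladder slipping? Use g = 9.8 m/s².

d ≈ 3.26 m

Choose the foot of the ladder as the axis so the floor normal and friction both act there and drop out.
Ladder weight 32.3×9.8 = 316.5 N acts at 3.19 m along the ladder; its horizontal arm is 3.19·cos51.1° = 2.003 m → τ = 633.9 N·m clockwise.
Worker weight 86.9×9.8 = 851.6 N at distance d → arm d·cos51.1° → τ = 851.6·d·0.628 clockwise.
Wall normal N at the top has arm L sinθ = 4.965 m counterclockwise, so Στ = 0 gives N·4.965 = 633.9 + 534.8·d.
ΣFy = 0 ⇒ N_floor = 1168 N, so the maximum friction is μ_s·N_floor = 0.41×1168 = 478.9 N. ΣFx = 0 ⇒ N_wall = f, so at the slipping point N = 478.9 N.
Substituting: 478.9×4.965 = 633.9 + 534.8·d ⇒ d = (2378 − 633.9) / 534.8 = 3.26 m.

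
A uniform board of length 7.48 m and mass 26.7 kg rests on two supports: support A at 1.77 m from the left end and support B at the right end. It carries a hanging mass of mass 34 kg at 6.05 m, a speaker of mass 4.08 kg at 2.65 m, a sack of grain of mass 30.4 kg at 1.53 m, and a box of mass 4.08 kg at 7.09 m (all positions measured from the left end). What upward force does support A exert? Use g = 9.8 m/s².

Sum moments about support B (its reaction then has zero moment arm).
Beam weight: 26.7 × 9.8 = 261.7 N down at 3.74 m → arm 3.74 m, τ = 261.7 × 3.74 = 978.8 N·m counterclockwise.
Hanging mass: 34 × 9.8 = 333.2 N down at 6.05 m → arm 1.43 m, τ = 333.2 × 1.43 = 476.5 N·m counterclockwise.
Speaker: 4.08 × 9.8 = 39.98 N down at 2.65 m → arm 4.83 m, τ = 39.98 × 4.83 = 193.1 N·m counterclockwise.
Sack of grain: 30.4 × 9.8 = 297.9 N down at 1.53 m → arm 5.95 m, τ = 297.9 × 5.95 = 1773 N·m counterclockwise.
Box: 4.08 × 9.8 = 39.98 N down at 7.09 m → arm 0.39 m, τ = 39.98 × 0.39 = 15.59 N·m counterclockwise.
Net load moment about support B = 3437 N·m counterclockwise.
Reaction R at support A is upward at 1.77 m, arm 5.71 m → moment R × 5.71 clockwise.
Στ = 0 ⇒ R × 5.71 = 3437 ⇒ R = 602 N.

R_A ≈ 602 N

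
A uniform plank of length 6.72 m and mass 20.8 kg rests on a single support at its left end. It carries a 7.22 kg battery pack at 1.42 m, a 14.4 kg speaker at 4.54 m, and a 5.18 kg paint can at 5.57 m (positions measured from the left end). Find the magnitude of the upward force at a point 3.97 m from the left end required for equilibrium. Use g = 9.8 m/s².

About the left end:
Beam weight: 20.8 × 9.8 = 203.8 N down at 3.36 m → arm 3.36 m, τ = 203.8 × 3.36 = 684.8 N·m clockwise.
Battery pack: 7.22 × 9.8 = 70.76 N down at 1.42 m → arm 1.42 m, τ = 70.76 × 1.42 = 100.5 N·m clockwise.
Speaker: 14.4 × 9.8 = 141.1 N down at 4.54 m → arm 4.54 m, τ = 141.1 × 4.54 = 640.6 N·m clockwise.
Paint can: 5.18 × 9.8 = 50.76 N down at 5.57 m → arm 5.57 m, τ = 50.76 × 5.57 = 282.7 N·m clockwise.
Net moment of the loads = 1709 N·m clockwise.
The upward force F acts at a point 3.97 m from the left end, arm 3.97 m, giving F × 3.97 counterclockwise.
For rotational equilibrium, F × 3.97 = 1709, so F = 1709 / 3.97 = 430 N.

F ≈ 430 N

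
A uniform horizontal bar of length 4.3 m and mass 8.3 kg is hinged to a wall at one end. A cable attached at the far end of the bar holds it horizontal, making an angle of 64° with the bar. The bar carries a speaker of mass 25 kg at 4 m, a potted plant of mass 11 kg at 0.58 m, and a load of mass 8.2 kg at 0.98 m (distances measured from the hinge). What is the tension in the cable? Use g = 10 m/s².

Taking torques about the hinge:
Beam weight: 8.3 × 10 = 83 N down at 2.15 m → arm 2.15 m, τ = 83 × 2.15 = 178.4 N·m clockwise.
Speaker: 25 × 10 = 250 N down at 4 m → arm 4 m, τ = 250 × 4 = 1000 N·m clockwise.
Potted plant: 11 × 10 = 110 N down at 0.58 m → arm 0.58 m, τ = 110 × 0.58 = 63.8 N·m clockwise.
Load: 8.2 × 10 = 82 N down at 0.98 m → arm 0.98 m, τ = 82 × 0.98 = 80.36 N·m clockwise.
Total clockwise load moment = 1323 N·m.
The cable tension T acts at 4.3 m; only its component perpendicular to the bar, T sinθ, produces torque. sin 64° = 0.8988.
Στ = 0 ⇒ T × 4.3 × 0.8988 = 1323 ⇒ T = 1323 / 3.865 = 342 N.

T ≈ 342 N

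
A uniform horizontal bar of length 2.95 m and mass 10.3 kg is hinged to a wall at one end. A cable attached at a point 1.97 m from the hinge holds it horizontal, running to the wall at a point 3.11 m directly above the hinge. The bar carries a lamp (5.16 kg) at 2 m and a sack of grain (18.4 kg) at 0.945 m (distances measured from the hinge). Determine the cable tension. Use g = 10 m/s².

Taking torques about the hinge:
Beam weight: 10.3 × 10 = 103 N down at 1.475 m → arm 1.475 m, τ = 103 × 1.475 = 151.9 N·m clockwise.
Lamp: 5.16 × 10 = 51.6 N down at 2 m → arm 2 m, τ = 51.6 × 2 = 103.2 N·m clockwise.
Sack of grain: 18.4 × 10 = 184 N down at 0.945 m → arm 0.945 m, τ = 184 × 0.945 = 173.9 N·m clockwise.
Total clockwise load moment = 429 N·m.
The cable tension T acts at 1.97 m; only its component perpendicular to the bar, T sinθ, produces torque. sinθ = h/√(h²+d²) = 3.11/√(3.11²+1.97²) = 0.8448.
Balancing moments: T × 1.97 × 0.8448 = 429, giving T = 429 / 1.664 = 258 N.

T ≈ 258 N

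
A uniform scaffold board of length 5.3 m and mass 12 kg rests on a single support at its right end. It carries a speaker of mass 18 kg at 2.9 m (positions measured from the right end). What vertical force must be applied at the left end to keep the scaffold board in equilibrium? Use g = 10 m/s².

F ≈ 158 N

Sum moments about the right end (the unknown pivot reaction has zero arm there).
Beam weight: 12 × 10 = 120 N down at 2.65 m → arm 2.65 m, τ = 120 × 2.65 = 318 N·m counterclockwise.
Speaker: 18 × 10 = 180 N down at 2.9 m → arm 2.9 m, τ = 180 × 2.9 = 522 N·m counterclockwise.
Net moment of the loads = 840 N·m counterclockwise.
The upward force F acts at the left end, arm 5.3 m, giving F × 5.3 clockwise.
Setting net torque to zero: F × 5.3 = 840 → F = 840 / 5.3 = 158 N.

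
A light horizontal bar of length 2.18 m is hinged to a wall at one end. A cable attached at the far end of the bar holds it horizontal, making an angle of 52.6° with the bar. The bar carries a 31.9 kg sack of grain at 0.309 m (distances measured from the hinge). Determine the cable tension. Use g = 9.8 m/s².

Choose the hinge as the axis so the unknown hinge reaction has zero arm there.
Sack of grain: 31.9 × 9.8 = 312.6 N down at 0.309 m → arm 0.309 m, τ = 312.6 × 0.309 = 96.59 N·m clockwise.
Total clockwise load moment = 96.59 N·m.
The cable tension T acts at 2.18 m; only its component perpendicular to the bar, T sinθ, produces torque. sin 52.6° = 0.7944.
Balancing moments: T × 2.18 × 0.7944 = 96.59, giving T = 96.59 / 1.732 = 55.8 N.

T ≈ 55.8 N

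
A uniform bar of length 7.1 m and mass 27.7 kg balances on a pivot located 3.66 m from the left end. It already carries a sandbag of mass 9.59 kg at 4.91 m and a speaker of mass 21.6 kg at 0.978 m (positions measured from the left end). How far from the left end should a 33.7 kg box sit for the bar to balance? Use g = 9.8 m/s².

x ≈ 5.11 m from the left end

Choose the pivot (at 3.66 m from the left end) as the axis so the support reaction has zero arm there.
Beam weight: 27.7 × 9.8 = 271.5 N down at 3.55 m → arm 0.11 m, τ = 271.5 × 0.11 = 29.86 N·m counterclockwise.
Sandbag: 9.59 × 9.8 = 93.98 N down at 4.91 m → arm 1.25 m, τ = 93.98 × 1.25 = 117.5 N·m clockwise.
Speaker: 21.6 × 9.8 = 211.7 N down at 0.978 m → arm 2.682 m, τ = 211.7 × 2.682 = 567.8 N·m counterclockwise.
Net moment of existing loads = 480.2 N·m counterclockwise.
The box weighs 33.7 × 9.8 = 330.3 N and must supply an equal clockwise moment, so its lever arm about the pivot is 480.2 / 330.3 = 1.45 m.
That puts it at 3.66 + 1.45 = 5.11 m from the left end.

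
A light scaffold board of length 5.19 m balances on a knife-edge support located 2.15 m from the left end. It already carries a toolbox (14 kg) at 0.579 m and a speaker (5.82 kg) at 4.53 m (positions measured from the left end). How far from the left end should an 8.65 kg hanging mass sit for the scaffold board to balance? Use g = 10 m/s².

x ≈ 3.09 m from the left end

Take moments about the knife-edge support (at 2.15 m from the left end).
Toolbox: 14 × 10 = 140 N down at 0.579 m → arm 1.571 m, τ = 140 × 1.571 = 219.9 N·m counterclockwise.
Speaker: 5.82 × 10 = 58.2 N down at 4.53 m → arm 2.38 m, τ = 58.2 × 2.38 = 138.5 N·m clockwise.
Net moment of existing loads = 81.4 N·m counterclockwise.
The hanging mass weighs 8.65 × 10 = 86.5 N and must supply an equal clockwise moment, so its lever arm about the knife-edge support is 81.4 / 86.5 = 0.941 m.
That puts it at 2.15 + 0.941 = 3.09 m from the left end.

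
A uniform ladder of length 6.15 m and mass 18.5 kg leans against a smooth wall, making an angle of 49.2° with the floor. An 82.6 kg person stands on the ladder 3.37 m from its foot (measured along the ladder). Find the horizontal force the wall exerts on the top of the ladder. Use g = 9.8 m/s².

N_wall ≈ 461 N

Sum moments about the foot of the ladder (the floor normal and friction both act there and drop out).
Ladder weight 18.5×9.8 = 181.3 N acts at 3.075 m along the ladder; its horizontal arm is 3.075·cos49.2° = 2.009 m → τ = 364.2 N·m clockwise.
Person: 82.6×9.8 = 809.5 N at 3.37 m → arm 2.202 m → τ = 1783 N·m clockwise.
Wall normal N acts horizontally at the top; its moment arm is the height L sinθ = 6.15·sin49.2° = 4.656 m, counterclockwise.
Στ = 0 ⇒ N × 4.656 = 2147 ⇒ N = 461 N.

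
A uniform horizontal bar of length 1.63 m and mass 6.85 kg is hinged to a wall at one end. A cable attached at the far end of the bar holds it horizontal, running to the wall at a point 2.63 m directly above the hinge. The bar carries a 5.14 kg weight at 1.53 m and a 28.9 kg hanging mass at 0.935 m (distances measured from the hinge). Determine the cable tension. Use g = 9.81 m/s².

Taking torques about the hinge:
Beam weight: 6.85 × 9.81 = 67.2 N down at 0.815 m → arm 0.815 m, τ = 67.2 × 0.815 = 54.77 N·m clockwise.
Weight: 5.14 × 9.81 = 50.42 N down at 1.53 m → arm 1.53 m, τ = 50.42 × 1.53 = 77.14 N·m clockwise.
Hanging mass: 28.9 × 9.81 = 283.5 N down at 0.935 m → arm 0.935 m, τ = 283.5 × 0.935 = 265.1 N·m clockwise.
Total clockwise load moment = 397 N·m.
The cable tension T acts at 1.63 m; only its component perpendicular to the bar, T sinθ, produces torque. sinθ = h/√(h²+d²) = 2.63/√(2.63²+1.63²) = 0.85.
Balancing moments: T × 1.63 × 0.85 = 397, giving T = 397 / 1.385 = 287 N.

T ≈ 287 N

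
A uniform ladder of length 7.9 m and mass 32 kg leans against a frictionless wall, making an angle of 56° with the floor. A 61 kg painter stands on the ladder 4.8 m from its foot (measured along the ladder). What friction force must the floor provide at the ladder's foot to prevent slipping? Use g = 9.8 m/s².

f ≈ 351 N

Sum moments about the foot of the ladder (the floor normal and friction both act there and drop out).
Ladder weight 32×9.8 = 313.6 N acts at 3.95 m along the ladder; its horizontal arm is 3.95·cos56° = 2.209 m → τ = 692.7 N·m clockwise.
Painter: 61×9.8 = 597.8 N at 4.8 m → arm 2.684 m → τ = 1604 N·m clockwise.
Wall normal N acts horizontally at the top; its moment arm is the height L sinθ = 7.9·sin56° = 6.549 m, counterclockwise.
For rotational equilibrium, N × 6.549 = 2297, so N = 351 N.
ΣFx = 0: friction at the foot balances the wall's push, so f = N_wall = 351 N.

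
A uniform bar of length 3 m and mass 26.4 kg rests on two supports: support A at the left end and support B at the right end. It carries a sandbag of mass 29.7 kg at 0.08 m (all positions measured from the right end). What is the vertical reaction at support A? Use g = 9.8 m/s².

R_A ≈ 137 N

About support B:
Beam weight: 26.4 × 9.8 = 258.7 N down at 1.5 m → arm 1.5 m, τ = 258.7 × 1.5 = 388 N·m counterclockwise.
Sandbag: 29.7 × 9.8 = 291.1 N down at 0.08 m → arm 0.08 m, τ = 291.1 × 0.08 = 23.29 N·m counterclockwise.
Net load moment about support B = 411.3 N·m counterclockwise.
Reaction R at support A is upward at 3 m, arm 3 m → moment R × 3 clockwise.
Balancing moments: R × 3 = 411.3, giving R = 137 N.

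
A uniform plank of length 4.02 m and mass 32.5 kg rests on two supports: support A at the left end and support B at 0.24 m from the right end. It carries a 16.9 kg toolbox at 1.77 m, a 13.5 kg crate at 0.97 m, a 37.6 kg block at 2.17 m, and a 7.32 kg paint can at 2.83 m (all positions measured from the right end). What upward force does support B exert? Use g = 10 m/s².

R_B ≈ 589 N

Taking torques about support A:
Beam weight: 32.5 × 10 = 325 N down at 2.01 m → arm 2.01 m, τ = 325 × 2.01 = 653.2 N·m clockwise.
Toolbox: 16.9 × 10 = 169 N down at 1.77 m → arm 2.25 m, τ = 169 × 2.25 = 380.2 N·m clockwise.
Crate: 13.5 × 10 = 135 N down at 0.97 m → arm 3.05 m, τ = 135 × 3.05 = 411.8 N·m clockwise.
Block: 37.6 × 10 = 376 N down at 2.17 m → arm 1.85 m, τ = 376 × 1.85 = 695.6 N·m clockwise.
Paint can: 7.32 × 10 = 73.2 N down at 2.83 m → arm 1.19 m, τ = 73.2 × 1.19 = 87.11 N·m clockwise.
Net load moment about support A = 2228 N·m clockwise.
Reaction R at support B is upward at 0.24 m, arm 3.78 m → moment R × 3.78 counterclockwise.
Setting net torque to zero: R × 3.78 = 2228 → R = 589 N.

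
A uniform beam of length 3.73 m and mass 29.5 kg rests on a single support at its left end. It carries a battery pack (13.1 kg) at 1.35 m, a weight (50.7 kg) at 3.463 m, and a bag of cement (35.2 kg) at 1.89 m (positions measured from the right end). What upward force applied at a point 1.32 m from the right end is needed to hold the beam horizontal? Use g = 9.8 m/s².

Taking torques about the left end:
Beam weight: 29.5 × 9.8 = 289.1 N down at 1.865 m → arm 1.865 m, τ = 289.1 × 1.865 = 539.2 N·m clockwise.
Battery pack: 13.1 × 9.8 = 128.4 N down at 1.35 m → arm 2.38 m, τ = 128.4 × 2.38 = 305.6 N·m clockwise.
Weight: 50.7 × 9.8 = 496.9 N down at 3.463 m → arm 0.267 m, τ = 496.9 × 0.267 = 132.7 N·m clockwise.
Bag of cement: 35.2 × 9.8 = 345 N down at 1.89 m → arm 1.84 m, τ = 345 × 1.84 = 634.8 N·m clockwise.
Net moment of the loads = 1612 N·m clockwise.
The upward force F acts at a point 1.32 m from the right end, arm 2.41 m, giving F × 2.41 counterclockwise.
For rotational equilibrium, F × 2.41 = 1612, so F = 1612 / 2.41 = 669 N.

F ≈ 669 N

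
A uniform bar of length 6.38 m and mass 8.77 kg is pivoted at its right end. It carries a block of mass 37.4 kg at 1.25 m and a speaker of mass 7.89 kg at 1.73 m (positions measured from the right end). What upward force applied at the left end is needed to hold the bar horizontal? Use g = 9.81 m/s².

Taking torques about the right end:
Beam weight: 8.77 × 9.81 = 86.03 N down at 3.19 m → arm 3.19 m, τ = 86.03 × 3.19 = 274.4 N·m counterclockwise.
Block: 37.4 × 9.81 = 366.9 N down at 1.25 m → arm 1.25 m, τ = 366.9 × 1.25 = 458.6 N·m counterclockwise.
Speaker: 7.89 × 9.81 = 77.4 N down at 1.73 m → arm 1.73 m, τ = 77.4 × 1.73 = 133.9 N·m counterclockwise.
Net moment of the loads = 866.9 N·m counterclockwise.
The upward force F acts at the left end, arm 6.38 m, giving F × 6.38 clockwise.
Στ = 0 ⇒ F × 6.38 = 866.9 ⇒ F = 866.9 / 6.38 = 136 N.

F ≈ 136 N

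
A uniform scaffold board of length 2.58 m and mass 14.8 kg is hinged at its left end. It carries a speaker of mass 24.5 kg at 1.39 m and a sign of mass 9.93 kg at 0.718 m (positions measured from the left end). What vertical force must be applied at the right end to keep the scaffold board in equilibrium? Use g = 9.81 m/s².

F ≈ 229 N

Take moments about the left end.
Beam weight: 14.8 × 9.81 = 145.2 N down at 1.29 m → arm 1.29 m, τ = 145.2 × 1.29 = 187.3 N·m clockwise.
Speaker: 24.5 × 9.81 = 240.3 N down at 1.39 m → arm 1.39 m, τ = 240.3 × 1.39 = 334 N·m clockwise.
Sign: 9.93 × 9.81 = 97.41 N down at 0.718 m → arm 0.718 m, τ = 97.41 × 0.718 = 69.94 N·m clockwise.
Net moment of the loads = 591.2 N·m clockwise.
The upward force F acts at the right end, arm 2.58 m, giving F × 2.58 counterclockwise.
For rotational equilibrium, F × 2.58 = 591.2, so F = 591.2 / 2.58 = 229 N.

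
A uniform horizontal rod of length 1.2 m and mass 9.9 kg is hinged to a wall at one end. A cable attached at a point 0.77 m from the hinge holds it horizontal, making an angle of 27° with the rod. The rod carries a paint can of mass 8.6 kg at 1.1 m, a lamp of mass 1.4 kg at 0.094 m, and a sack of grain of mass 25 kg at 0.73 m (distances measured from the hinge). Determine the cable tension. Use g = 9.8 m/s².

About the hinge:
Beam weight: 9.9 × 9.8 = 97.02 N down at 0.6 m → arm 0.6 m, τ = 97.02 × 0.6 = 58.21 N·m clockwise.
Paint can: 8.6 × 9.8 = 84.28 N down at 1.1 m → arm 1.1 m, τ = 84.28 × 1.1 = 92.71 N·m clockwise.
Lamp: 1.4 × 9.8 = 13.72 N down at 0.094 m → arm 0.094 m, τ = 13.72 × 0.094 = 1.29 N·m clockwise.
Sack of grain: 25 × 9.8 = 245 N down at 0.73 m → arm 0.73 m, τ = 245 × 0.73 = 178.8 N·m clockwise.
Total clockwise load moment = 331 N·m.
The cable tension T acts at 0.77 m; only its component perpendicular to the rod, T sinθ, produces torque. sin 27° = 0.454.
For rotational equilibrium, T × 0.77 × 0.454 = 331, so T = 331 / 0.3496 = 947 N.

T ≈ 947 N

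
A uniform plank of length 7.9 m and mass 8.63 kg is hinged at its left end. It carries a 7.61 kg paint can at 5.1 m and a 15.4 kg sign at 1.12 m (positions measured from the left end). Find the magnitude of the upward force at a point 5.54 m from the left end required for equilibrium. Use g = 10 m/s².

Take moments about the left end.
Beam weight: 8.63 × 10 = 86.3 N down at 3.95 m → arm 3.95 m, τ = 86.3 × 3.95 = 340.9 N·m clockwise.
Paint can: 7.61 × 10 = 76.1 N down at 5.1 m → arm 5.1 m, τ = 76.1 × 5.1 = 388.1 N·m clockwise.
Sign: 15.4 × 10 = 154 N down at 1.12 m → arm 1.12 m, τ = 154 × 1.12 = 172.5 N·m clockwise.
Net moment of the loads = 901.5 N·m clockwise.
The upward force F acts at a point 5.54 m from the left end, arm 5.54 m, giving F × 5.54 counterclockwise.
Setting net torque to zero: F × 5.54 = 901.5 → F = 901.5 / 5.54 = 163 N.

F ≈ 163 N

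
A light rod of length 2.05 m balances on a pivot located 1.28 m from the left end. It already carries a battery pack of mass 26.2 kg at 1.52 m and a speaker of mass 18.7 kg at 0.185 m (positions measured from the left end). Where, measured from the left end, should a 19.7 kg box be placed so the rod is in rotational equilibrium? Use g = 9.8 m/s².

Choose the pivot (at 1.28 m from the left end) as the axis so the support reaction has zero arm there.
Battery pack: 26.2 × 9.8 = 256.8 N down at 1.52 m → arm 0.24 m, τ = 256.8 × 0.24 = 61.63 N·m clockwise.
Speaker: 18.7 × 9.8 = 183.3 N down at 0.185 m → arm 1.095 m, τ = 183.3 × 1.095 = 200.7 N·m counterclockwise.
Net moment of existing loads = 139.1 N·m counterclockwise.
The box weighs 19.7 × 9.8 = 193.1 N and must supply an equal clockwise moment, so its lever arm about the pivot is 139.1 / 193.1 = 0.72 m.
That puts it at 1.28 + 0.72 = 2 m from the left end.

x ≈ 2 m from the left end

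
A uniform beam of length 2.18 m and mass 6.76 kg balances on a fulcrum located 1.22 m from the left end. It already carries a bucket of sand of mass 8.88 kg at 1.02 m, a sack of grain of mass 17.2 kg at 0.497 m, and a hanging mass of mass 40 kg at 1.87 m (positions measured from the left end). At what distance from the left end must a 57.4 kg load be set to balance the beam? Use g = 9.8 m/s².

x ≈ 1.03 m from the left end

Sum moments about the fulcrum (at 1.22 m from the left end) (the support reaction has zero arm there).
Beam weight: 6.76 × 9.8 = 66.25 N down at 1.09 m → arm 0.13 m, τ = 66.25 × 0.13 = 8.613 N·m counterclockwise.
Bucket of sand: 8.88 × 9.8 = 87.02 N down at 1.02 m → arm 0.2 m, τ = 87.02 × 0.2 = 17.4 N·m counterclockwise.
Sack of grain: 17.2 × 9.8 = 168.6 N down at 0.497 m → arm 0.723 m, τ = 168.6 × 0.723 = 121.9 N·m counterclockwise.
Hanging mass: 40 × 9.8 = 392 N down at 1.87 m → arm 0.65 m, τ = 392 × 0.65 = 254.8 N·m clockwise.
Net moment of existing loads = 106.9 N·m clockwise.
The load weighs 57.4 × 9.8 = 562.5 N and must supply an equal counterclockwise moment, so its lever arm about the fulcrum is 106.9 / 562.5 = 0.19 m.
That puts it at 1.22 − 0.19 = 1.03 m from the left end.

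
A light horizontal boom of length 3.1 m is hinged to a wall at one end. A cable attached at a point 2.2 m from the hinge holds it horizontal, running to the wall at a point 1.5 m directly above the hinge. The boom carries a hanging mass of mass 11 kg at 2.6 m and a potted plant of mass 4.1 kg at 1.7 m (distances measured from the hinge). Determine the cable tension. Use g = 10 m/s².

T ≈ 287 N

About the hinge:
Hanging mass: 11 × 10 = 110 N down at 2.6 m → arm 2.6 m, τ = 110 × 2.6 = 286 N·m clockwise.
Potted plant: 4.1 × 10 = 41 N down at 1.7 m → arm 1.7 m, τ = 41 × 1.7 = 69.7 N·m clockwise.
Total clockwise load moment = 355.7 N·m.
The cable tension T acts at 2.2 m; only its component perpendicular to the boom, T sinθ, produces torque. sinθ = h/√(h²+d²) = 1.5/√(1.5²+2.2²) = 0.5633.
Setting net torque to zero: T × 2.2 × 0.5633 = 355.7 → T = 355.7 / 1.239 = 287 N.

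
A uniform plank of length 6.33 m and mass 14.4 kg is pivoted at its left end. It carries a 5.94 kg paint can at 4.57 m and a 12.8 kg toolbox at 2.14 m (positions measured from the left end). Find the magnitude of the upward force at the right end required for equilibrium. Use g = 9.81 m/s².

F ≈ 155 N

Choose the left end as the axis so the unknown pivot reaction has zero arm there.
Beam weight: 14.4 × 9.81 = 141.3 N down at 3.165 m → arm 3.165 m, τ = 141.3 × 3.165 = 447.2 N·m clockwise.
Paint can: 5.94 × 9.81 = 58.27 N down at 4.57 m → arm 4.57 m, τ = 58.27 × 4.57 = 266.3 N·m clockwise.
Toolbox: 12.8 × 9.81 = 125.6 N down at 2.14 m → arm 2.14 m, τ = 125.6 × 2.14 = 268.8 N·m clockwise.
Net moment of the loads = 982.3 N·m clockwise.
The upward force F acts at the right end, arm 6.33 m, giving F × 6.33 counterclockwise.
For rotational equilibrium, F × 6.33 = 982.3, so F = 982.3 / 6.33 = 155 N.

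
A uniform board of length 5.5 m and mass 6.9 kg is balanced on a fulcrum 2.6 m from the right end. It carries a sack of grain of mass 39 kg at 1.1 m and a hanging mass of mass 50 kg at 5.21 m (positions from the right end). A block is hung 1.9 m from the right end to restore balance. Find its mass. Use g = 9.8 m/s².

m ≈ 104 kg

Sum moments about the fulcrum (at 2.6 m from the right end) (the support reaction has zero arm there).
Beam weight: 6.9 × 9.8 = 67.62 N down at 2.75 m → arm 0.15 m, τ = 67.62 × 0.15 = 10.14 N·m counterclockwise.
Sack of grain: 39 × 9.8 = 382.2 N down at 1.1 m → arm 1.5 m, τ = 382.2 × 1.5 = 573.3 N·m clockwise.
Hanging mass: 50 × 9.8 = 490 N down at 5.21 m → arm 2.61 m, τ = 490 × 2.61 = 1279 N·m counterclockwise.
Net moment of known loads = 715.8 N·m counterclockwise.
An unknown mass m at 1.9 m has arm 0.7 m; its moment is m·g·0.7 clockwise.
For rotational equilibrium, m × 9.8 × 0.7 = 715.8, so m = 715.8 / (9.8 × 0.7) = 104 kg.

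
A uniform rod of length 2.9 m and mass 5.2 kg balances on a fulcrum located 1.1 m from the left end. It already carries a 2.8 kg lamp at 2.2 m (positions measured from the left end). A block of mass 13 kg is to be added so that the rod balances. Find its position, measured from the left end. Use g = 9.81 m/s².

x ≈ 0.723 m from the left end

Taking torques about the fulcrum (at 1.1 m from the left end):
Beam weight: 5.2 × 9.81 = 51.01 N down at 1.45 m → arm 0.35 m, τ = 51.01 × 0.35 = 17.85 N·m clockwise.
Lamp: 2.8 × 9.81 = 27.47 N down at 2.2 m → arm 1.1 m, τ = 27.47 × 1.1 = 30.22 N·m clockwise.
Net moment of existing loads = 48.07 N·m clockwise.
The block weighs 13 × 9.81 = 127.5 N and must supply an equal counterclockwise moment, so its lever arm about the fulcrum is 48.07 / 127.5 = 0.377 m.
That puts it at 1.1 − 0.377 = 0.723 m from the left end.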